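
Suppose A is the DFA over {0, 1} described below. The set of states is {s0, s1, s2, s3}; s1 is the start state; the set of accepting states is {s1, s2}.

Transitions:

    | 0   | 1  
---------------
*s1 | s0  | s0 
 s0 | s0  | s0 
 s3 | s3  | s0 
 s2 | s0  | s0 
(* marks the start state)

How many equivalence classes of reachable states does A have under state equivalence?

2

Reachable states from the start: {s0,s1}. Unreachable: {s2,s3} — drop them.
P0 = {s1} | {s0}.
No further refinement is possible. Final partition (2 blocks): {s1} | {s0}.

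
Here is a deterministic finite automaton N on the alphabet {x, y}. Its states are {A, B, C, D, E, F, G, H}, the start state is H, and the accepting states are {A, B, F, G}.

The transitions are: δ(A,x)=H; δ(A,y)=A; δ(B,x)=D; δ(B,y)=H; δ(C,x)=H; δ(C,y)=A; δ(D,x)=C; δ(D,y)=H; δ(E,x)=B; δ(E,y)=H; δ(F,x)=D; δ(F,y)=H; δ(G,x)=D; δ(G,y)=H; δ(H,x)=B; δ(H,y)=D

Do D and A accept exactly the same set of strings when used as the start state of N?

States {E,F,G} cannot be reached from the start state, so discard them.
P0 = {A,B} | {C,D,H}.
On input y, block {A,B} splits into {A} and {B}.
Split {C,D,H} by δ(·,x) → {C,D} and {H}.
Split {C,D} by δ(·,x) → {C} and {D}.
The partition is now stable with 5 blocks: {A} | {C} | {B} | {H} | {D}.
D and A end up in different blocks, so they are distinguishable. For instance, the string 'ε' is accepted from only A.

No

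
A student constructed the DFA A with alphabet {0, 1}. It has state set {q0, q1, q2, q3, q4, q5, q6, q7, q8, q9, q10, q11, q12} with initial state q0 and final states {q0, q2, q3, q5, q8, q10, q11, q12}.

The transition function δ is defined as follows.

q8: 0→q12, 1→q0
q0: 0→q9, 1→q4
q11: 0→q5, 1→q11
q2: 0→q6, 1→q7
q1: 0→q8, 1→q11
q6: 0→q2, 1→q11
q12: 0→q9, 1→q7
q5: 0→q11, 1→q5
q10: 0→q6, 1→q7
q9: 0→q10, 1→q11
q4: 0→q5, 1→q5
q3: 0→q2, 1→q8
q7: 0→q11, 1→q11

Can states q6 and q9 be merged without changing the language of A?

States {q1,q3,q8,q12} cannot be reached from the start state, so discard them.
Initial partition by acceptance: {q0,q2,q5,q10,q11} | {q4,q6,q7,q9}.
Refine {q0,q2,q5,q10,q11} on symbol 0: members go to different blocks, giving {q0,q2,q10} and {q5,q11}.
Refine {q4,q6,q7,q9} on symbol 0: members go to different blocks, giving {q4,q7} and {q6,q9}.
The partition is now stable with 4 blocks: {q0,q2,q10} | {q4,q7} | {q5,q11} | {q6,q9}.
q6 and q9 lie in the same block of the stable partition, so they are equivalent — no string distinguishes them.

Yes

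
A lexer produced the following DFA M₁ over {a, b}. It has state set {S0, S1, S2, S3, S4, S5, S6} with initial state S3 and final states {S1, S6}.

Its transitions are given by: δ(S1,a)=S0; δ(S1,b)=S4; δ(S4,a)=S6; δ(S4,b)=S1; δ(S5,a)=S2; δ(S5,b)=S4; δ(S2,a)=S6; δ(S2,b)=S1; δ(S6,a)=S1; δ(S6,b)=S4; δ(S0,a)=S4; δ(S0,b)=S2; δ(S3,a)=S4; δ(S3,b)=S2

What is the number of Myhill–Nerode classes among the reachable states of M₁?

4

Reachable states from the start: {S0,S1,S2,S3,S4,S6}. Unreachable: {S5} — drop them.
Start with accepting vs non-accepting: {S1,S6} | {S0,S2,S3,S4}.
On input a, block {S1,S6} splits into {S1} and {S6}.
Refine {S0,S2,S3,S4} on symbol a: members go to different blocks, giving {S0,S3} and {S2,S4}.
Stable partition: {S1} | {S0,S3} | {S6} | {S2,S4} — 4 equivalence classes.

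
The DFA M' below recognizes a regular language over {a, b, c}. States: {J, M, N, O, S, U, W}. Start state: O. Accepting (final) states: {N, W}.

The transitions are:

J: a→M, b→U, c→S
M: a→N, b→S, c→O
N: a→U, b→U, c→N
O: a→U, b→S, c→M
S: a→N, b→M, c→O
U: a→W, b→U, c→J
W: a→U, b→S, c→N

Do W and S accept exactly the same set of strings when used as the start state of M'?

Initial partition by acceptance: {N,W} | {J,M,O,S,U}.
Refine {J,M,O,S,U} on symbol a: members go to different blocks, giving {M,S,U} and {J,O}.
No further refinement is possible. Final partition (3 blocks): {N,W} | {M,S,U} | {J,O}.
W and S end up in different blocks, so they are distinguishable. For instance, the string 'ε' is accepted from only W.

No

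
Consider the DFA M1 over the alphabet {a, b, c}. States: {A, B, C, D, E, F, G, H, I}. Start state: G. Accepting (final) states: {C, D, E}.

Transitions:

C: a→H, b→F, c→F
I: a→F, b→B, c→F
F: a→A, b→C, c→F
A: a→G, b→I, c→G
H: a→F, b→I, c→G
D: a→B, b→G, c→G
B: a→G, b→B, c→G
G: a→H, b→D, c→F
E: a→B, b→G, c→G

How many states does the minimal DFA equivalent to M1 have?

3

First remove the unreachable states {E}; 8 states remain.
Start with accepting vs non-accepting: {C,D} | {A,B,F,G,H,I}.
Split {A,B,F,G,H,I} by δ(·,b) → {A,B,H,I} and {F,G}.
The partition is now stable with 3 blocks: {C,D} | {A,B,H,I} | {F,G}.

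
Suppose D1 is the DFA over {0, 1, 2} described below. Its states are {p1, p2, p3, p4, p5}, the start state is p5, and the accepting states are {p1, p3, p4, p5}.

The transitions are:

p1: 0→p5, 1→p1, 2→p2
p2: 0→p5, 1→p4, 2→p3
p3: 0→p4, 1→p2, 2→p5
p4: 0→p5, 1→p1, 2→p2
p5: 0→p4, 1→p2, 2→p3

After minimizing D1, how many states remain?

3

Every state is reachable, so we keep all 5.
P0 = {p1,p3,p4,p5} | {p2}.
On input 1, block {p1,p3,p4,p5} splits into {p1,p4} and {p3,p5}.
The partition is now stable with 3 blocks: {p1,p4} | {p2} | {p3,p5}.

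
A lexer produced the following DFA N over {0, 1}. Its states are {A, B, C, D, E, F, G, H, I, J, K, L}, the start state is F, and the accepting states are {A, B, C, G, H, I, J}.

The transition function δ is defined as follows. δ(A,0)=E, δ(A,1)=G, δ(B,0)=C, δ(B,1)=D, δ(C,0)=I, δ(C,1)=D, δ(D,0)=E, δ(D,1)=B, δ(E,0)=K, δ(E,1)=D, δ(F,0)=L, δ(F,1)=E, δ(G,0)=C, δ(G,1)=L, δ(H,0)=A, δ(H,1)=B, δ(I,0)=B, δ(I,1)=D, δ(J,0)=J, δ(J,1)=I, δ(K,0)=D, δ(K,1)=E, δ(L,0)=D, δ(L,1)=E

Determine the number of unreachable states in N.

4

BFS from F reaches {B, C, D, E, F, I, K, L}; the 4 state(s) A, G, H, J are never visited.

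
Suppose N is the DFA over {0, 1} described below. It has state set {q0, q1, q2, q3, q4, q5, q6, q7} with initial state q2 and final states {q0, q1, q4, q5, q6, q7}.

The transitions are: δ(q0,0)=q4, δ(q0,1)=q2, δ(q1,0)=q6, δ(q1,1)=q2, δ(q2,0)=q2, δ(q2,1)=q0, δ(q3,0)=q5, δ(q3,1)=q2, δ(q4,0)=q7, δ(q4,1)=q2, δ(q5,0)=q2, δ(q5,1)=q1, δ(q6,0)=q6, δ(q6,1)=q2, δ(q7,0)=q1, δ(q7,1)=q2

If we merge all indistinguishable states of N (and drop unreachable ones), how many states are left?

2

Reachable states from the start: {q0,q1,q2,q4,q6,q7}. Unreachable: {q3,q5} — drop them.
Initial partition by acceptance: {q0,q1,q4,q6,q7} | {q2}.
The partition is now stable with 2 blocks: {q0,q1,q4,q6,q7} | {q2}.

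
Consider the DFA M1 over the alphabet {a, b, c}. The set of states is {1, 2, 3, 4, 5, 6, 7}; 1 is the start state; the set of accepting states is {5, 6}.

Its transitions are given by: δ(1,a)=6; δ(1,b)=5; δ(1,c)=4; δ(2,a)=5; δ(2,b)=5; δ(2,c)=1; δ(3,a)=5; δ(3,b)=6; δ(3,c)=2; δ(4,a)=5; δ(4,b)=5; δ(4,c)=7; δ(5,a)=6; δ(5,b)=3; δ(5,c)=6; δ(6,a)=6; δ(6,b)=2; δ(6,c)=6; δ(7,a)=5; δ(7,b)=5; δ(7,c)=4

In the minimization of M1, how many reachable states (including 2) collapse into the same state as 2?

5

All states are reachable from the start state.
Initial partition by acceptance: {5,6} | {1,2,3,4,7}.
The partition is now stable with 2 blocks: {5,6} | {1,2,3,4,7}.
State 2 belongs to the block {1,2,3,4,7}, which has 5 states.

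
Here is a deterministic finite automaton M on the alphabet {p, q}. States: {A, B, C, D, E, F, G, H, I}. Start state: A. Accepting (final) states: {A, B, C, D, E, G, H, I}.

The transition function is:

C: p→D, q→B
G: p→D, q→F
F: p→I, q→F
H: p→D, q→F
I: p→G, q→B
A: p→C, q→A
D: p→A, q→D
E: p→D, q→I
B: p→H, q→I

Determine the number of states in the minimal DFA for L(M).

6

First remove the unreachable states {E}; 8 states remain.
Initial partition by acceptance: {A,B,C,D,G,H,I} | {F}.
Split {A,B,C,D,G,H,I} by δ(·,q) → {A,B,C,D,I} and {G,H}.
Split {A,B,C,D,I} by δ(·,p) → {A,C,D} and {B,I}.
Refine {A,C,D} on symbol q: members go to different blocks, giving {A,D} and {C}.
Split {A,D} by δ(·,p) → {A} and {D}.
No further refinement is possible. Final partition (6 blocks): {A} | {F} | {G,H} | {B,I} | {C} | {D}.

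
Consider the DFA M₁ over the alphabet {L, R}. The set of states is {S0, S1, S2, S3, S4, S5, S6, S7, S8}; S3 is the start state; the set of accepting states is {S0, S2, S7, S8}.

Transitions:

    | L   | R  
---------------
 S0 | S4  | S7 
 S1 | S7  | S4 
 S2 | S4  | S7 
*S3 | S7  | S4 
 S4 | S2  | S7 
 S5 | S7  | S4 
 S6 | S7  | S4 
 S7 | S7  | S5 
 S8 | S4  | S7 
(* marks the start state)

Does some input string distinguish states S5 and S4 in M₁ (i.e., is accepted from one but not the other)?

Reachable states from the start: {S2,S3,S4,S5,S7}. Unreachable: {S0,S1,S6,S8} — drop them.
P0 = {S2,S7} | {S3,S4,S5}.
Split {S2,S7} by δ(·,L) → {S2} and {S7}.
Refine {S3,S4,S5} on symbol L: members go to different blocks, giving {S3,S5} and {S4}.
Stable partition: {S2} | {S3,S5} | {S7} | {S4} — 4 equivalence classes.
S5 and S4 end up in different blocks, so they are distinguishable. For instance, the string 'R' is accepted from only S4.

Yes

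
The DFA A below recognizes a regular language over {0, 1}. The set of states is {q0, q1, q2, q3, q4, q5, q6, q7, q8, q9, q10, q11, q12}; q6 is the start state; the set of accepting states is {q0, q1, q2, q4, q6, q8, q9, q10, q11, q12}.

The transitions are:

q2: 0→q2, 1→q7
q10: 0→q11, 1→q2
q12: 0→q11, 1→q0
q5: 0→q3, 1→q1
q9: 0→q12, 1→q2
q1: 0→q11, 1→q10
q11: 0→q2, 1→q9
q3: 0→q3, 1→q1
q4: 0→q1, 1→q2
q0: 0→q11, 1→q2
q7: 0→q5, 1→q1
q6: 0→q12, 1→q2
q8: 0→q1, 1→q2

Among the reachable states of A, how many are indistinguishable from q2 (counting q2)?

Reachable states from the start: {q0,q1,q2,q3,q5,q6,q7,q9,q10,q11,q12}. Unreachable: {q4,q8} — drop them.
Initial partition by acceptance: {q0,q1,q2,q6,q9,q10,q11,q12} | {q3,q5,q7}.
Split {q0,q1,q2,q6,q9,q10,q11,q12} by δ(·,1) → {q0,q1,q6,q9,q10,q11,q12} and {q2}.
Refine {q0,q1,q6,q9,q10,q11,q12} on symbol 0: members go to different blocks, giving {q0,q1,q6,q9,q10,q12} and {q11}.
Split {q0,q1,q6,q9,q10,q12} by δ(·,0) → {q0,q1,q10,q12} and {q6,q9}.
On input 1, block {q0,q1,q10,q12} splits into {q0,q10} and {q1,q12}.
No further refinement is possible. Final partition (6 blocks): {q0,q10} | {q3,q5,q7} | {q2} | {q11} | {q6,q9} | {q1,q12}.
State q2 belongs to the block {q2}, which has 1 states.

1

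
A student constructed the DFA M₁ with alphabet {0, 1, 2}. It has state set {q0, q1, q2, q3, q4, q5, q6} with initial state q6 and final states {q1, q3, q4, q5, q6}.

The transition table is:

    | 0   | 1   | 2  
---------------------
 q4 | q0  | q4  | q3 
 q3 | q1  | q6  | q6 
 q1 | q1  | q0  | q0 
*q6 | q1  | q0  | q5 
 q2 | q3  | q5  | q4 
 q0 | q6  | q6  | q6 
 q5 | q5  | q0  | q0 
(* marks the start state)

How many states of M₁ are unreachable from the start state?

Starting at q6 and following transitions, the reachable set is {q0, q1, q5, q6}. That leaves q2, q3, q4 unreachable — 3 in total.

3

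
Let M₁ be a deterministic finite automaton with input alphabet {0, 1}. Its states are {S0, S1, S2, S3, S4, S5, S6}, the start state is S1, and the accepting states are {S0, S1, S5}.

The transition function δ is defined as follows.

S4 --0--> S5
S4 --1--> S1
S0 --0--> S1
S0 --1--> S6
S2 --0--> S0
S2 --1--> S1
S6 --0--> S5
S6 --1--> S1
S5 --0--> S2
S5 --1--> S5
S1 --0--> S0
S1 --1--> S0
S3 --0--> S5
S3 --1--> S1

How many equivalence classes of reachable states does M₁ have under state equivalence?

Reachable states from the start: {S0,S1,S2,S5,S6}. Unreachable: {S3,S4} — drop them.
Initial partition by acceptance: {S0,S1,S5} | {S2,S6}.
On input 0, block {S0,S1,S5} splits into {S0,S1} and {S5}.
Refine {S0,S1} on symbol 1: members go to different blocks, giving {S0} and {S1}.
On input 0, block {S2,S6} splits into {S2} and {S6}.
The partition is now stable with 5 blocks: {S0} | {S2} | {S5} | {S1} | {S6}.

5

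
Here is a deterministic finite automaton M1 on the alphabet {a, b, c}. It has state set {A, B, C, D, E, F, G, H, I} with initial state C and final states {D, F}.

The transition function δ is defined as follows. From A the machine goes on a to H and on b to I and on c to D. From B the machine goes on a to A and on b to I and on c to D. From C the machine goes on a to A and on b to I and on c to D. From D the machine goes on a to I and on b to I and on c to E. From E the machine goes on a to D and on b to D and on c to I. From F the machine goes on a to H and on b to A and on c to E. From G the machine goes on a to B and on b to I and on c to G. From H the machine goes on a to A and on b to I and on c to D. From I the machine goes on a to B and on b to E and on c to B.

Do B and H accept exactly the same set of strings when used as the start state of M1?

Yes

First remove the unreachable states {F,G}; 7 states remain.
P0 = {D} | {A,B,C,E,H,I}.
On input a, block {A,B,C,E,H,I} splits into {A,B,C,H,I} and {E}.
Split {A,B,C,H,I} by δ(·,b) → {A,B,C,H} and {I}.
No further refinement is possible. Final partition (4 blocks): {D} | {A,B,C,H} | {E} | {I}.
B and H lie in the same block of the stable partition, so they are equivalent — no string distinguishes them.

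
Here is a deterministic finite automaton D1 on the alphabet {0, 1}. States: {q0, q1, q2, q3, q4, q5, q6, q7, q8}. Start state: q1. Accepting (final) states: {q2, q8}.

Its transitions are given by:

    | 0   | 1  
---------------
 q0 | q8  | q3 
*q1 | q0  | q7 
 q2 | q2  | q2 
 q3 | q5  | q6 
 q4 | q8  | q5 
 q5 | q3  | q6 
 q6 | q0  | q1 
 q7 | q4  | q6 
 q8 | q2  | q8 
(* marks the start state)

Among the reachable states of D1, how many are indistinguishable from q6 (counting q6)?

Every state is reachable, so we keep all 9.
Initial partition by acceptance: {q2,q8} | {q0,q1,q3,q4,q5,q6,q7}.
On input 0, block {q0,q1,q3,q4,q5,q6,q7} splits into {q1,q3,q5,q6,q7} and {q0,q4}.
On input 0, block {q1,q3,q5,q6,q7} splits into {q1,q6,q7} and {q3,q5}.
The partition is now stable with 4 blocks: {q2,q8} | {q1,q6,q7} | {q0,q4} | {q3,q5}.
The equivalence class containing q6 is {q1,q6,q7}, of size 3.

3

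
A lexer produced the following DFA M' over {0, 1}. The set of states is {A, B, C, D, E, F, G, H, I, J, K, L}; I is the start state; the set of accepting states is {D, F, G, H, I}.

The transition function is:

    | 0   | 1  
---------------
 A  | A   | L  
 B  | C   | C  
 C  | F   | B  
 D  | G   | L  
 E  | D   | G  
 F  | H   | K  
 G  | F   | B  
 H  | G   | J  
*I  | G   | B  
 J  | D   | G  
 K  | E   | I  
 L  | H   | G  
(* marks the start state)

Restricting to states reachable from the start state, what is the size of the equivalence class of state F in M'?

1

First remove the unreachable states {A}; 11 states remain.
Start with accepting vs non-accepting: {D,F,G,H,I} | {B,C,E,J,K,L}.
Refine {B,C,E,J,K,L} on symbol 0: members go to different blocks, giving {C,E,J,L} and {B,K}.
Refine {D,F,G,H,I} on symbol 1: members go to different blocks, giving {F,G,I} and {D,H}.
Refine {F,G,I} on symbol 0: members go to different blocks, giving {G,I} and {F}.
Split {G,I} by δ(·,0) → {G} and {I}.
Split {C,E,J,L} by δ(·,0) → {E,J,L} and {C}.
Split {B,K} by δ(·,0) → {B} and {K}.
The partition is now stable with 8 blocks: {G} | {E,J,L} | {B} | {D,H} | {F} | {I} | {C} | {K}.
The equivalence class containing F is {F}, of size 1.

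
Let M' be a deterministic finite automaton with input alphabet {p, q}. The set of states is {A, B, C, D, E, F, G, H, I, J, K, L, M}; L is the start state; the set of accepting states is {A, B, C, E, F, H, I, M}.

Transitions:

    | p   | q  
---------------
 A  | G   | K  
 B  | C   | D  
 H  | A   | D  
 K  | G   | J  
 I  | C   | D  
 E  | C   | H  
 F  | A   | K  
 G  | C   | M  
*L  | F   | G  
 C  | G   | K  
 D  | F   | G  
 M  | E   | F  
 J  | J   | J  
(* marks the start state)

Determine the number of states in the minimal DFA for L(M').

9

First remove the unreachable states {B,I}; 11 states remain.
Initial partition by acceptance: {A,C,E,F,H,M} | {D,G,J,K,L}.
Refine {A,C,E,F,H,M} on symbol p: members go to different blocks, giving {E,F,H,M} and {A,C}.
On input p, block {E,F,H,M} splits into {E,F,H} and {M}.
Split {E,F,H} by δ(·,q) → {F,H} and {E}.
Refine {D,G,J,K,L} on symbol p: members go to different blocks, giving {D,L} and {J,K} and {G}.
Refine {F,H} on symbol q: members go to different blocks, giving {F} and {H}.
On input p, block {J,K} splits into {J} and {K}.
Stable partition: {F} | {D,L} | {A,C} | {M} | {E} | {J} | {G} | {H} | {K} — 9 equivalence classes.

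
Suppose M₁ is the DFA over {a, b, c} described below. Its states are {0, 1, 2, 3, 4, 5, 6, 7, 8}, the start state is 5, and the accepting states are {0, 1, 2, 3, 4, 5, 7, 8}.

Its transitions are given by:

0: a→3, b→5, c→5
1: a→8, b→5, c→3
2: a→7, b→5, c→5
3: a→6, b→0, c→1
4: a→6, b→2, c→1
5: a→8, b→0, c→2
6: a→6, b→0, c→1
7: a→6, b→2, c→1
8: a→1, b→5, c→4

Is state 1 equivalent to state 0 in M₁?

No

Every state is reachable, so we keep all 9.
P0 = {0,1,2,3,4,5,7,8} | {6}.
Refine {0,1,2,3,4,5,7,8} on symbol a: members go to different blocks, giving {0,1,2,5,8} and {3,4,7}.
On input a, block {0,1,2,5,8} splits into {1,5,8} and {0,2}.
Refine {1,5,8} on symbol b: members go to different blocks, giving {1,8} and {5}.
Stable partition: {1,8} | {6} | {3,4,7} | {0,2} | {5} — 5 equivalence classes.
1 and 0 end up in different blocks, so they are distinguishable. For instance, the string 'aa' is accepted from only 1.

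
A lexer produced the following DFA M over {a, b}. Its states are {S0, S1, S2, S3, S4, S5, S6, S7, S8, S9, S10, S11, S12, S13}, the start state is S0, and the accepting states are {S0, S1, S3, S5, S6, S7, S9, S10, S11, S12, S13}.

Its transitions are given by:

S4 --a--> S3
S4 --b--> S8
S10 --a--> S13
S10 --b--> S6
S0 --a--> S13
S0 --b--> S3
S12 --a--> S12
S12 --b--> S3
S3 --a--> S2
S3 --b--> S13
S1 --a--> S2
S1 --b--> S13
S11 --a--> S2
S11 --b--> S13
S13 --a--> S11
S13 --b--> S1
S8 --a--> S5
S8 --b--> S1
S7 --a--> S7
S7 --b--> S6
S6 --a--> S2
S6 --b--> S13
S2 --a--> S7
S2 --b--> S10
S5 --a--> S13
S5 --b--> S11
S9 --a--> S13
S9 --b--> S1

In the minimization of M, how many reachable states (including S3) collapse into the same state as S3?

4

States {S4,S5,S8,S9,S12} cannot be reached from the start state, so discard them.
P0 = {S0,S1,S3,S6,S7,S10,S11,S13} | {S2}.
On input a, block {S0,S1,S3,S6,S7,S10,S11,S13} splits into {S0,S7,S10,S13} and {S1,S3,S6,S11}.
Split {S0,S7,S10,S13} by δ(·,a) → {S0,S7,S10} and {S13}.
Split {S0,S7,S10} by δ(·,a) → {S0,S10} and {S7}.
Stable partition: {S0,S10} | {S2} | {S1,S3,S6,S11} | {S13} | {S7} — 5 equivalence classes.
State S3 belongs to the block {S1,S3,S6,S11}, which has 4 states.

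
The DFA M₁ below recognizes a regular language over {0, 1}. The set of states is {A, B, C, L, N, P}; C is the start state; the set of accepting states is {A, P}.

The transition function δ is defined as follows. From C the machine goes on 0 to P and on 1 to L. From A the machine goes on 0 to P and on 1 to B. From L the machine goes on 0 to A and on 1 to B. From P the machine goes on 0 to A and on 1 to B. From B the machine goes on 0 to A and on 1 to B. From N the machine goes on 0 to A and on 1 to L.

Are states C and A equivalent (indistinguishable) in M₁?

First remove the unreachable states {N}; 5 states remain.
P0 = {A,P} | {B,C,L}.
The partition is now stable with 2 blocks: {A,P} | {B,C,L}.
C and A end up in different blocks, so they are distinguishable. For instance, the string 'ε' is accepted from only A.

No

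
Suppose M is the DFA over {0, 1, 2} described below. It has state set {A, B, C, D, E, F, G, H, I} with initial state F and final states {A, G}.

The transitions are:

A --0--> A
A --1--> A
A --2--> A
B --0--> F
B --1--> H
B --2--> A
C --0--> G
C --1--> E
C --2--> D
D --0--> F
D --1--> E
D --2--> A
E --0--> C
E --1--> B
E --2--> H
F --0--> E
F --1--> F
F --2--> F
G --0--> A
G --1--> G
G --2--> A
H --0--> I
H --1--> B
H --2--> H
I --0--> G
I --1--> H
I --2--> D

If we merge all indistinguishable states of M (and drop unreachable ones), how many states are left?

5

Start with accepting vs non-accepting: {A,G} | {B,C,D,E,F,H,I}.
On input 0, block {B,C,D,E,F,H,I} splits into {B,D,E,F,H} and {C,I}.
On input 0, block {B,D,E,F,H} splits into {B,D,F} and {E,H}.
Refine {B,D,F} on symbol 0: members go to different blocks, giving {B,D} and {F}.
The partition is now stable with 5 blocks: {A,G} | {B,D} | {C,I} | {E,H} | {F}.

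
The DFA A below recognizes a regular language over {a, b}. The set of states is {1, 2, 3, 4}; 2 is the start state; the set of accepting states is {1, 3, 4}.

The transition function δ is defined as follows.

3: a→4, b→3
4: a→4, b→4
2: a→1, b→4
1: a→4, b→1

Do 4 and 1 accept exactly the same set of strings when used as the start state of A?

States {3} cannot be reached from the start state, so discard them.
Start with accepting vs non-accepting: {1,4} | {2}.
Stable partition: {1,4} | {2} — 2 equivalence classes.
4 and 1 lie in the same block of the stable partition, so they are equivalent — no string distinguishes them.

Yes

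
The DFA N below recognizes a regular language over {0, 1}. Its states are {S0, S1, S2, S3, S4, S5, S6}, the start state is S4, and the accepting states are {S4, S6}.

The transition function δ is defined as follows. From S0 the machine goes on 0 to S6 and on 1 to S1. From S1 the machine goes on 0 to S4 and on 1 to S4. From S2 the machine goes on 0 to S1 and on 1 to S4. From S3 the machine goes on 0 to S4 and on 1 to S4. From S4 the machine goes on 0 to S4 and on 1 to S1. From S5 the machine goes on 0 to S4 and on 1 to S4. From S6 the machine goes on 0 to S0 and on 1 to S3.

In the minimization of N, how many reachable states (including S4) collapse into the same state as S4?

1

First remove the unreachable states {S0,S2,S3,S5,S6}; 2 states remain.
P0 = {S4} | {S1}.
The partition is now stable with 2 blocks: {S4} | {S1}.
State S4 belongs to the block {S4}, which has 1 states.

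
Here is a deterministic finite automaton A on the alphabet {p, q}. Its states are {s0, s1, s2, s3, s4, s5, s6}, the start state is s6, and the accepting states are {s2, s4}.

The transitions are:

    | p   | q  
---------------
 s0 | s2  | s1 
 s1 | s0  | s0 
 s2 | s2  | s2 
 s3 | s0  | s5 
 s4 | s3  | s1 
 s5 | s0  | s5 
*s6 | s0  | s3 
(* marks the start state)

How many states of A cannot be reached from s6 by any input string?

1

No path from s6 leads to s4; the other 6 states are all reachable.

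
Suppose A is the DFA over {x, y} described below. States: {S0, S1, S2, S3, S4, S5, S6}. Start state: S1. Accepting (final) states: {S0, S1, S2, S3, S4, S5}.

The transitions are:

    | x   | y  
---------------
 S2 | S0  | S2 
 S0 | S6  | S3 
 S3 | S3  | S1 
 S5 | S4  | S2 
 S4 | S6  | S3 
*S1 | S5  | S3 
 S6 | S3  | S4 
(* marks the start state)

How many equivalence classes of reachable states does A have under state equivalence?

All states are reachable from the start state.
Start with accepting vs non-accepting: {S0,S1,S2,S3,S4,S5} | {S6}.
On input x, block {S0,S1,S2,S3,S4,S5} splits into {S1,S2,S3,S5} and {S0,S4}.
Split {S1,S2,S3,S5} by δ(·,x) → {S1,S3} and {S2,S5}.
Split {S1,S3} by δ(·,x) → {S1} and {S3}.
Stable partition: {S1} | {S6} | {S0,S4} | {S2,S5} | {S3} — 5 equivalence classes.

5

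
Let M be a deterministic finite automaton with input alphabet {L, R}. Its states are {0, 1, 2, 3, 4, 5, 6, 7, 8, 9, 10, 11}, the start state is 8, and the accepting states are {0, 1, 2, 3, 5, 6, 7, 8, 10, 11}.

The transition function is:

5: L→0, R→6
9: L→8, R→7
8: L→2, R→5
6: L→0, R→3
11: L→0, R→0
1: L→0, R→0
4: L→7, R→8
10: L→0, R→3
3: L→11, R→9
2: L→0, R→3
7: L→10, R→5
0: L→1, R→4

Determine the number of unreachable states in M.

Every one of the 12 states is reachable from 8.

0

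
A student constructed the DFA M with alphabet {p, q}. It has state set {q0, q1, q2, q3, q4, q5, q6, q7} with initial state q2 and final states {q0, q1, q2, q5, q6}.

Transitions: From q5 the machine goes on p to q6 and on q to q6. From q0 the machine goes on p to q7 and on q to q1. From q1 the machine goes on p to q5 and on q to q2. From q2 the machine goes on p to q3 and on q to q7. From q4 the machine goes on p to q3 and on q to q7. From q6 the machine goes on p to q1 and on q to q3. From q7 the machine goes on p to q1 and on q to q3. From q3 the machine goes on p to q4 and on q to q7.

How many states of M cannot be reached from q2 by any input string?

1

Starting at q2 and following transitions, the reachable set is {q1, q2, q3, q4, q5, q6, q7}. That leaves q0 unreachable — 1 in total.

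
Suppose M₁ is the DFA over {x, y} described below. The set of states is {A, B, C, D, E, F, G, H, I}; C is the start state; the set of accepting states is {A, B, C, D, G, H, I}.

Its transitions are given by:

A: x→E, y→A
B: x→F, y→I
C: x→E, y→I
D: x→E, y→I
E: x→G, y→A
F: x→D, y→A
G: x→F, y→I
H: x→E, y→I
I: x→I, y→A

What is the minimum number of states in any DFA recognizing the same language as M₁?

4

Reachable states from the start: {A,C,D,E,F,G,I}. Unreachable: {B,H} — drop them.
P0 = {A,C,D,G,I} | {E,F}.
On input x, block {A,C,D,G,I} splits into {A,C,D,G} and {I}.
On input y, block {A,C,D,G} splits into {C,D,G} and {A}.
Stable partition: {C,D,G} | {E,F} | {I} | {A} — 4 equivalence classes.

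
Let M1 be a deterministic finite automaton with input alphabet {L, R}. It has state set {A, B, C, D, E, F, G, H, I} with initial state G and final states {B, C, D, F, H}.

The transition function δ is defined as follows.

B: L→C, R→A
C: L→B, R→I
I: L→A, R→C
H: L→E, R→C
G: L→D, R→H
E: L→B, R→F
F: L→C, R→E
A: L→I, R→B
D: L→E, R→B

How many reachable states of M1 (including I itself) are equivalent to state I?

2

Initial partition by acceptance: {B,C,D,F,H} | {A,E,G,I}.
On input L, block {B,C,D,F,H} splits into {B,C,F} and {D,H}.
Split {A,E,G,I} by δ(·,L) → {A,I} and {E} and {G}.
Split {B,C,F} by δ(·,R) → {B,C} and {F}.
Stable partition: {B,C} | {A,I} | {D,H} | {E} | {G} | {F} — 6 equivalence classes.
State I belongs to the block {A,I}, which has 2 states.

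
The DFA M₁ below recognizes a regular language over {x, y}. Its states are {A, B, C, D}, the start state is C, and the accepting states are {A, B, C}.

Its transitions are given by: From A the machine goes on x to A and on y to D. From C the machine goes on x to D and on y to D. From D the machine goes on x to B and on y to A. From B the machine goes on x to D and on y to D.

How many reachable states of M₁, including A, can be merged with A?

Initial partition by acceptance: {A,B,C} | {D}.
Split {A,B,C} by δ(·,x) → {B,C} and {A}.
The partition is now stable with 3 blocks: {B,C} | {D} | {A}.
State A belongs to the block {A}, which has 1 states.

1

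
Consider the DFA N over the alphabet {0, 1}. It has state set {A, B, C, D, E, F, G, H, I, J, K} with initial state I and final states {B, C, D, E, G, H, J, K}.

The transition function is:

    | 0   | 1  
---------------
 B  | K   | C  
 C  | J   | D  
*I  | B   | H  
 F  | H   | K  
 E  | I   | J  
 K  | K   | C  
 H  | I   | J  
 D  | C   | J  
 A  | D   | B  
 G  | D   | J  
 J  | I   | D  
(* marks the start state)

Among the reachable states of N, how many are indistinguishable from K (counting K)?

First remove the unreachable states {A,E,F,G}; 7 states remain.
Start with accepting vs non-accepting: {B,C,D,H,J,K} | {I}.
Refine {B,C,D,H,J,K} on symbol 0: members go to different blocks, giving {B,C,D,K} and {H,J}.
Refine {B,C,D,K} on symbol 0: members go to different blocks, giving {B,D,K} and {C}.
Refine {B,D,K} on symbol 0: members go to different blocks, giving {B,K} and {D}.
Split {H,J} by δ(·,1) → {H} and {J}.
The partition is now stable with 6 blocks: {B,K} | {I} | {H} | {C} | {D} | {J}.
The equivalence class containing K is {B,K}, of size 2.

2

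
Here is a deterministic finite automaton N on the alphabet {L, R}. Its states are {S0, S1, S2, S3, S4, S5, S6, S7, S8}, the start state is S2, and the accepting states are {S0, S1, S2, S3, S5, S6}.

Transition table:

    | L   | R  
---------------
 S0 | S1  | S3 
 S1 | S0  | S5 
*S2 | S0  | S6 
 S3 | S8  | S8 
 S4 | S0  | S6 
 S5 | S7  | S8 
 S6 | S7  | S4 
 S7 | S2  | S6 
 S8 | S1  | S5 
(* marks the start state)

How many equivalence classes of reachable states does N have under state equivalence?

Initial partition by acceptance: {S0,S1,S2,S3,S5,S6} | {S4,S7,S8}.
Refine {S0,S1,S2,S3,S5,S6} on symbol L: members go to different blocks, giving {S0,S1,S2} and {S3,S5,S6}.
The partition is now stable with 3 blocks: {S0,S1,S2} | {S4,S7,S8} | {S3,S5,S6}.

3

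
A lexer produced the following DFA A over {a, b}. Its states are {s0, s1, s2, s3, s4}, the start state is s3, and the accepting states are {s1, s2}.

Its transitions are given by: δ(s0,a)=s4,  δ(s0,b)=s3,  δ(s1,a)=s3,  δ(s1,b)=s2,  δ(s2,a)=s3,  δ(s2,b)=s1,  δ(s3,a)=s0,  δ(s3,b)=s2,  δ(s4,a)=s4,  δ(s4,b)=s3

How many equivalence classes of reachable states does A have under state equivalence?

3

All states are reachable from the start state.
Start with accepting vs non-accepting: {s1,s2} | {s0,s3,s4}.
Refine {s0,s3,s4} on symbol b: members go to different blocks, giving {s0,s4} and {s3}.
The partition is now stable with 3 blocks: {s1,s2} | {s0,s4} | {s3}.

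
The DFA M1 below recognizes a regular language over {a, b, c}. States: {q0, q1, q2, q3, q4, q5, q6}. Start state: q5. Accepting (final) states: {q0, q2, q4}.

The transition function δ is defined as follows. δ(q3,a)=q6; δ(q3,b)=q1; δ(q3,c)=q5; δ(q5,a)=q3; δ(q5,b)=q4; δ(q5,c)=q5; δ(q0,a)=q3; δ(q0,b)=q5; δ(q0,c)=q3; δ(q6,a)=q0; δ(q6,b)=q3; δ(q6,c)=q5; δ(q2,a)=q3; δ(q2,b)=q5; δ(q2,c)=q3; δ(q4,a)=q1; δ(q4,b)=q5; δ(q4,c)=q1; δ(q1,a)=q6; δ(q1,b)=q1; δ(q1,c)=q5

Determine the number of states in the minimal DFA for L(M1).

4

First remove the unreachable states {q2}; 6 states remain.
Start with accepting vs non-accepting: {q0,q4} | {q1,q3,q5,q6}.
Split {q1,q3,q5,q6} by δ(·,a) → {q1,q3,q5} and {q6}.
Split {q1,q3,q5} by δ(·,a) → {q1,q3} and {q5}.
No further refinement is possible. Final partition (4 blocks): {q0,q4} | {q1,q3} | {q6} | {q5}.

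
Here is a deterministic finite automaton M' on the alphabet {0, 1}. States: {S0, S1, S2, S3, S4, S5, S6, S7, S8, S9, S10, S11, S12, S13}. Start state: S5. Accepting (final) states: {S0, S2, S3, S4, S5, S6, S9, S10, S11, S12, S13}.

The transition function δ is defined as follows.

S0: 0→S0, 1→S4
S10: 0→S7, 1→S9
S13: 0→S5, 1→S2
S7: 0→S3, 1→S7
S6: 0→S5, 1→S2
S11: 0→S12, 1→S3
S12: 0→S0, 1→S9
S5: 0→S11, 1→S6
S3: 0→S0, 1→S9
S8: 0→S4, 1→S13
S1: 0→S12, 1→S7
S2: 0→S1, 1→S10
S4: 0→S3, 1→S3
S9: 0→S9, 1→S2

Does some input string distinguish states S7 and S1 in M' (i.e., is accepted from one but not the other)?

No

States {S8,S13} cannot be reached from the start state, so discard them.
Initial partition by acceptance: {S0,S2,S3,S4,S5,S6,S9,S10,S11,S12} | {S1,S7}.
Refine {S0,S2,S3,S4,S5,S6,S9,S10,S11,S12} on symbol 0: members go to different blocks, giving {S0,S3,S4,S5,S6,S9,S11,S12} and {S2,S10}.
Split {S0,S3,S4,S5,S6,S9,S11,S12} by δ(·,1) → {S0,S3,S4,S5,S11,S12} and {S6,S9}.
Split {S0,S3,S4,S5,S11,S12} by δ(·,1) → {S0,S4,S11} and {S3,S5,S12}.
On input 0, block {S0,S4,S11} splits into {S4,S11} and {S0}.
On input 1, block {S2,S10} splits into {S2} and {S10}.
Refine {S6,S9} on symbol 0: members go to different blocks, giving {S6} and {S9}.
On input 0, block {S3,S5,S12} splits into {S3,S12} and {S5}.
The partition is now stable with 9 blocks: {S4,S11} | {S1,S7} | {S2} | {S6} | {S3,S12} | {S0} | {S10} | {S9} | {S5}.
S7 and S1 lie in the same block of the stable partition, so they are equivalent — no string distinguishes them.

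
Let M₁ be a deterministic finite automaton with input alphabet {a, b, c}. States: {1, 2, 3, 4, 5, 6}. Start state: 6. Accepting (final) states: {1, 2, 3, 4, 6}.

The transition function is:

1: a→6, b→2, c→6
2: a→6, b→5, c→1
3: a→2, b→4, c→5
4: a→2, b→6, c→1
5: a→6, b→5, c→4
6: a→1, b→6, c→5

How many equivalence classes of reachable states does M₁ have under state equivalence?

5

First remove the unreachable states {3}; 5 states remain.
Initial partition by acceptance: {1,2,4,6} | {5}.
Refine {1,2,4,6} on symbol b: members go to different blocks, giving {1,4,6} and {2}.
Refine {1,4,6} on symbol a: members go to different blocks, giving {1,6} and {4}.
Split {1,6} by δ(·,b) → {1} and {6}.
Stable partition: {1} | {5} | {2} | {4} | {6} — 5 equivalence classes.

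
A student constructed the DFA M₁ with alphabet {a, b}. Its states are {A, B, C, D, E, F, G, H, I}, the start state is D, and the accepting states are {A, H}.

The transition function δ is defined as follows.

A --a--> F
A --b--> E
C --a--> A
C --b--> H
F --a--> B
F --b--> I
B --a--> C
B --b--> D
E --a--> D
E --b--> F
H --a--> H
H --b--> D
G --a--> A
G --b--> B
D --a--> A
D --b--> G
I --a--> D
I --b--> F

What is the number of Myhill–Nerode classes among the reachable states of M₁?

8

Every state is reachable, so we keep all 9.
Start with accepting vs non-accepting: {A,H} | {B,C,D,E,F,G,I}.
On input a, block {A,H} splits into {A} and {H}.
Split {B,C,D,E,F,G,I} by δ(·,a) → {B,E,F,I} and {C,D,G}.
On input a, block {B,E,F,I} splits into {B,E,I} and {F}.
Refine {B,E,I} on symbol b: members go to different blocks, giving {E,I} and {B}.
On input b, block {C,D,G} splits into {C} and {D} and {G}.
No further refinement is possible. Final partition (8 blocks): {A} | {E,I} | {H} | {C} | {F} | {B} | {D} | {G}.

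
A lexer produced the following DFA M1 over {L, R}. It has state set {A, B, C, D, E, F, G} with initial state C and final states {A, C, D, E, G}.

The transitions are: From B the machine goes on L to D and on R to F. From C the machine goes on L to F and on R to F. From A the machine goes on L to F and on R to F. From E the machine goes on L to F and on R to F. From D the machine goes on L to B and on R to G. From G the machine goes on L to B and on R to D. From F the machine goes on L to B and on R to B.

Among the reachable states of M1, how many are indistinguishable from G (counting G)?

2

States {A,E} cannot be reached from the start state, so discard them.
P0 = {C,D,G} | {B,F}.
Refine {C,D,G} on symbol R: members go to different blocks, giving {D,G} and {C}.
On input L, block {B,F} splits into {B} and {F}.
The partition is now stable with 4 blocks: {D,G} | {B} | {C} | {F}.
State G belongs to the block {D,G}, which has 2 states.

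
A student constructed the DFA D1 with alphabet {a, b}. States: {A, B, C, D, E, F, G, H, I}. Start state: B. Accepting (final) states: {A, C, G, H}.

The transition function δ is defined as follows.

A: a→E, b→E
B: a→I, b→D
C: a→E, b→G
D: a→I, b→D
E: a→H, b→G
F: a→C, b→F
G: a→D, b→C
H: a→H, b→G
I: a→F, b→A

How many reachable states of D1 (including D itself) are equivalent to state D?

2

Initial partition by acceptance: {A,C,G,H} | {B,D,E,F,I}.
Refine {A,C,G,H} on symbol a: members go to different blocks, giving {A,C,G} and {H}.
Refine {A,C,G} on symbol b: members go to different blocks, giving {C,G} and {A}.
Refine {B,D,E,F,I} on symbol a: members go to different blocks, giving {B,D,I} and {E} and {F}.
Refine {C,G} on symbol a: members go to different blocks, giving {C} and {G}.
Split {B,D,I} by δ(·,a) → {B,D} and {I}.
Stable partition: {C} | {B,D} | {H} | {A} | {E} | {F} | {G} | {I} — 8 equivalence classes.
State D belongs to the block {B,D}, which has 2 states.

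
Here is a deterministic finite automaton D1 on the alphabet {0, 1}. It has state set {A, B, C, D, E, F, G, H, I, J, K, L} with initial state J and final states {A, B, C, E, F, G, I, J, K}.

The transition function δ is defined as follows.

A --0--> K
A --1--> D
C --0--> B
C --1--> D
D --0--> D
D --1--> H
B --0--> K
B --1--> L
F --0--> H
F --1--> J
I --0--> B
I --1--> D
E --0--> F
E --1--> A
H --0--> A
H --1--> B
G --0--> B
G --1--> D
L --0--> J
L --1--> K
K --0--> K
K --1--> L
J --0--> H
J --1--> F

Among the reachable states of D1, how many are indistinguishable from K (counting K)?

First remove the unreachable states {C,E,G,I}; 8 states remain.
Initial partition by acceptance: {A,B,F,J,K} | {D,H,L}.
Split {A,B,F,J,K} by δ(·,0) → {A,B,K} and {F,J}.
On input 0, block {D,H,L} splits into {D} and {H} and {L}.
Refine {A,B,K} on symbol 1: members go to different blocks, giving {B,K} and {A}.
No further refinement is possible. Final partition (6 blocks): {B,K} | {D} | {F,J} | {H} | {L} | {A}.
The equivalence class containing K is {B,K}, of size 2.

2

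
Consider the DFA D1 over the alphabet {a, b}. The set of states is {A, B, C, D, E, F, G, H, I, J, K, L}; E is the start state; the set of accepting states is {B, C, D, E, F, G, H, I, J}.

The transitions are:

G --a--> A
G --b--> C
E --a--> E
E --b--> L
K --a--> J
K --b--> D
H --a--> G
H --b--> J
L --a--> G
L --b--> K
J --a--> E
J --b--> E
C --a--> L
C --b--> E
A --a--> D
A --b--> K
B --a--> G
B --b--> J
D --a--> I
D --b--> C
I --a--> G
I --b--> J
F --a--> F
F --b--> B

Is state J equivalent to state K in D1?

Reachable states from the start: {A,C,D,E,G,I,J,K,L}. Unreachable: {B,F,H} — drop them.
Start with accepting vs non-accepting: {C,D,E,G,I,J} | {A,K,L}.
On input a, block {C,D,E,G,I,J} splits into {D,E,I,J} and {C,G}.
Refine {D,E,I,J} on symbol a: members go to different blocks, giving {D,E,J} and {I}.
Refine {D,E,J} on symbol a: members go to different blocks, giving {E,J} and {D}.
Split {E,J} by δ(·,b) → {E} and {J}.
Split {A,K,L} by δ(·,a) → {A} and {K} and {L}.
On input a, block {C,G} splits into {C} and {G}.
No further refinement is possible. Final partition (9 blocks): {E} | {A} | {C} | {I} | {D} | {J} | {K} | {L} | {G}.
J and K end up in different blocks, so they are distinguishable. For instance, the string 'ε' is accepted from only J.

No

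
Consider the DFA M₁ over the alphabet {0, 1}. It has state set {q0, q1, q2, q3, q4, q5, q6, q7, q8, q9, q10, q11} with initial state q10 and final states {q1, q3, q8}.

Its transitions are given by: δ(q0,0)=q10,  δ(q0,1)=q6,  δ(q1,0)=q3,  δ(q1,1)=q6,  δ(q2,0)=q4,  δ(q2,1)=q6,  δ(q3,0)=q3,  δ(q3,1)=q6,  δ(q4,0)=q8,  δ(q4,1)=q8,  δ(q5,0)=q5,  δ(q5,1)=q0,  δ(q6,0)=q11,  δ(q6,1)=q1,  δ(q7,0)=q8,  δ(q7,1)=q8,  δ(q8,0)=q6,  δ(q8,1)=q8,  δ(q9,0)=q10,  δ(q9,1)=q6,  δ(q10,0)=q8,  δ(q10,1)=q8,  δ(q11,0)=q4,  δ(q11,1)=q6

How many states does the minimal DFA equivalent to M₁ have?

5

First remove the unreachable states {q0,q2,q5,q7,q9}; 7 states remain.
Start with accepting vs non-accepting: {q1,q3,q8} | {q4,q6,q10,q11}.
Split {q1,q3,q8} by δ(·,0) → {q1,q3} and {q8}.
Split {q4,q6,q10,q11} by δ(·,0) → {q4,q10} and {q6,q11}.
Refine {q6,q11} on symbol 0: members go to different blocks, giving {q6} and {q11}.
No further refinement is possible. Final partition (5 blocks): {q1,q3} | {q4,q10} | {q8} | {q6} | {q11}.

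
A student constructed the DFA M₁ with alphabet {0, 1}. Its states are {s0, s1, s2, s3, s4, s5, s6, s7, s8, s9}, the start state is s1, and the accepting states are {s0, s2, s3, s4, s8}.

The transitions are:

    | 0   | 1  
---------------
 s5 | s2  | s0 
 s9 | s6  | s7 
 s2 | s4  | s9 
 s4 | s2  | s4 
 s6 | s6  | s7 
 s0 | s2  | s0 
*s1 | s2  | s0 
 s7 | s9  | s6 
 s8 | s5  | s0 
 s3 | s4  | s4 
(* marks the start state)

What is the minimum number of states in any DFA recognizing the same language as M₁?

4

First remove the unreachable states {s3,s5,s8}; 7 states remain.
P0 = {s0,s2,s4} | {s1,s6,s7,s9}.
Split {s0,s2,s4} by δ(·,1) → {s0,s4} and {s2}.
Refine {s1,s6,s7,s9} on symbol 0: members go to different blocks, giving {s6,s7,s9} and {s1}.
The partition is now stable with 4 blocks: {s0,s4} | {s6,s7,s9} | {s2} | {s1}.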